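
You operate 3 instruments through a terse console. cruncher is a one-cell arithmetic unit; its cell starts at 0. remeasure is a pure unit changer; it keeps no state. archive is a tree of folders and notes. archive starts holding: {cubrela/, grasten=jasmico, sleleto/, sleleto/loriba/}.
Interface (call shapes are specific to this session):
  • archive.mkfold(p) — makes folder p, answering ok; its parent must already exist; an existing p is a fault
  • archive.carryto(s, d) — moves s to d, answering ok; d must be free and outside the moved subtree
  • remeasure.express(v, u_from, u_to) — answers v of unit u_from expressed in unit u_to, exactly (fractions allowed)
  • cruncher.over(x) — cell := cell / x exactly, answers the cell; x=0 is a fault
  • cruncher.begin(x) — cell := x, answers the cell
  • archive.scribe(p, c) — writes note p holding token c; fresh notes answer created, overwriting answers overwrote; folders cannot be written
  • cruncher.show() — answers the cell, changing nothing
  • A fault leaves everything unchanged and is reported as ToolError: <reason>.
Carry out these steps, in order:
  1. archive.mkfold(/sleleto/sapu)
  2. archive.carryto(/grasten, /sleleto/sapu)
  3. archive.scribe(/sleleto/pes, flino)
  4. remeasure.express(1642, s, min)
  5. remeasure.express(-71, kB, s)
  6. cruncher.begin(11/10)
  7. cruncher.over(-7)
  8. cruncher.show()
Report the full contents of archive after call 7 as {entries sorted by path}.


Answer: {cubrela/, grasten=jasmico, sleleto/, sleleto/loriba/, sleleto/pes=flino, sleleto/sapu/}

Derivation:
CALL mkfold[p=/sleleto/sapu]
RET  ok
CALL carryto[s=/grasten; d=/sleleto/sapu]
RET  ToolError: exists
CALL scribe[p=/sleleto/pes; c=flino]
RET  created
CALL express[v=1642; u_from=s; u_to=min]
RET  821/30
CALL express[v=-71; u_from=kB; u_to=s]
RET  ToolError: incompatible units
CALL begin[x=11/10]
RET  11/10
CALL over[x=-7]
RET  -11/70
CALL show[]
RET  -11/70


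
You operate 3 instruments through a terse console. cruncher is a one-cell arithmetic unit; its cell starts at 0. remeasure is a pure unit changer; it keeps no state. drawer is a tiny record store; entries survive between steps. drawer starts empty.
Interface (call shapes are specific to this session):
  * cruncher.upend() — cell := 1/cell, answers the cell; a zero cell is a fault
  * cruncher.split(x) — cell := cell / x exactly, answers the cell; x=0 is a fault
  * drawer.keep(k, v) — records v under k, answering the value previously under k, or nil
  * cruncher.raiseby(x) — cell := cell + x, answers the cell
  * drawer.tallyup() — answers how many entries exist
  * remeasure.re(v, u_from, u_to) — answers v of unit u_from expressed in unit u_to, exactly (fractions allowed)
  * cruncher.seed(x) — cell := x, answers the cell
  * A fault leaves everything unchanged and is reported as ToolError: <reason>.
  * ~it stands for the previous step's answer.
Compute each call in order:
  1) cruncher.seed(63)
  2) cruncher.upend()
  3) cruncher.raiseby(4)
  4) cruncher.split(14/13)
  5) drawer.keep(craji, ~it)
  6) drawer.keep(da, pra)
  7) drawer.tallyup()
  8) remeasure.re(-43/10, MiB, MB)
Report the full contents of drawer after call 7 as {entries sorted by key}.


Answer: {craji=3289/882, da=pra}

Derivation:
Step: cruncher.seed[x='63']
Result: 63
Step: cruncher.upend[]
Result: 1/63
Step: cruncher.raiseby[x='4']
Result: 253/63
Step: cruncher.split[x='14/13']
Result: 3289/882
Step: drawer.keep[k='craji'; v='~it']
Result: nil
Step: drawer.keep[k='da'; v='pra']
Result: nil
Step: drawer.tallyup[]
Result: 2
Step: remeasure.re[v='-43/10'; u_from='MiB'; u_to='MB']
Result: -352256/78125


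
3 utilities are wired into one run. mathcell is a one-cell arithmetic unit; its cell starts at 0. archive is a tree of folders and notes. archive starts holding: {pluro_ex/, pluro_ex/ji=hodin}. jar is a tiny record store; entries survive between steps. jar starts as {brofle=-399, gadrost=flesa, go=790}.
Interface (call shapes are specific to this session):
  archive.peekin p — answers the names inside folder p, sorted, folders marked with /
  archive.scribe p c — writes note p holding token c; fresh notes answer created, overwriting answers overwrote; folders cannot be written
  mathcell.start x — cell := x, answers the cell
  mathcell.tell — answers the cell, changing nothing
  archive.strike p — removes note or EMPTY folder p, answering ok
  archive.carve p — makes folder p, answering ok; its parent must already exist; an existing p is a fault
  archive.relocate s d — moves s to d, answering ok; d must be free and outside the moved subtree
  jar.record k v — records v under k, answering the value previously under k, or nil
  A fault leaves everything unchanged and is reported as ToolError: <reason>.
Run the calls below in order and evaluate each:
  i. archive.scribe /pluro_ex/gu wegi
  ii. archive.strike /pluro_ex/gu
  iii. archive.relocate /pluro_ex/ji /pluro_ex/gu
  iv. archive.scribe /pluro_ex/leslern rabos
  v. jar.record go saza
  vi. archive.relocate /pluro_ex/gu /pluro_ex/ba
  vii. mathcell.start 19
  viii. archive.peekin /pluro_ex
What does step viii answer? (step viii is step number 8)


Answer: [ba, leslern]

Derivation:
Do: archive.scribe[p: /pluro_ex/gu; c: wegi]
See: created
Do: archive.strike[p: /pluro_ex/gu]
See: ok
Do: archive.relocate[s: /pluro_ex/ji; d: /pluro_ex/gu]
See: ok
Do: archive.scribe[p: /pluro_ex/leslern; c: rabos]
See: created
Do: jar.record[k: go; v: saza]
See: 790
Do: archive.relocate[s: /pluro_ex/gu; d: /pluro_ex/ba]
See: ok
Do: mathcell.start[x: 19]
See: 19
Do: archive.peekin[p: /pluro_ex]
See: [ba, leslern]


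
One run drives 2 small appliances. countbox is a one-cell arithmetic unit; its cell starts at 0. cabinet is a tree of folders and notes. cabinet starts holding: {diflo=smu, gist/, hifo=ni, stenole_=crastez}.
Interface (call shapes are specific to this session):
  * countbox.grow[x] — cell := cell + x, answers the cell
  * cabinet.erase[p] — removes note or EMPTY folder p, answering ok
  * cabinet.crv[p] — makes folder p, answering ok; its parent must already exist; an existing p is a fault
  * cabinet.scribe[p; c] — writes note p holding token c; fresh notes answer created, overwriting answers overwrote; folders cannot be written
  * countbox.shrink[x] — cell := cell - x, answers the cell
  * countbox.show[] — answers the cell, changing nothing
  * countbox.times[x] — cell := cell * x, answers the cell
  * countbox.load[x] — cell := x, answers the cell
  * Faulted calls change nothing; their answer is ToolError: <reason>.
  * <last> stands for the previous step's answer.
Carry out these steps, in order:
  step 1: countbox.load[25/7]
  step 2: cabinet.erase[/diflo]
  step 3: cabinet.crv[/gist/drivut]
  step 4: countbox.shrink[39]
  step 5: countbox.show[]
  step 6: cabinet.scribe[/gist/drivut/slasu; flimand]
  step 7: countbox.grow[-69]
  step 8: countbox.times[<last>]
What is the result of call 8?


Answer: 534361/49

Derivation:
-- 1. countbox.load(x: 25/7) => 25/7
-- 2. cabinet.erase(p: /diflo) => ok
-- 3. cabinet.crv(p: /gist/drivut) => ok
-- 4. countbox.shrink(x: 39) => -248/7
-- 5. countbox.show() => -248/7
-- 6. cabinet.scribe(p: /gist/drivut/slasu, c: flimand) => created
-- 7. countbox.grow(x: -69) => -731/7
-- 8. countbox.times(x: <last>) => 534361/49


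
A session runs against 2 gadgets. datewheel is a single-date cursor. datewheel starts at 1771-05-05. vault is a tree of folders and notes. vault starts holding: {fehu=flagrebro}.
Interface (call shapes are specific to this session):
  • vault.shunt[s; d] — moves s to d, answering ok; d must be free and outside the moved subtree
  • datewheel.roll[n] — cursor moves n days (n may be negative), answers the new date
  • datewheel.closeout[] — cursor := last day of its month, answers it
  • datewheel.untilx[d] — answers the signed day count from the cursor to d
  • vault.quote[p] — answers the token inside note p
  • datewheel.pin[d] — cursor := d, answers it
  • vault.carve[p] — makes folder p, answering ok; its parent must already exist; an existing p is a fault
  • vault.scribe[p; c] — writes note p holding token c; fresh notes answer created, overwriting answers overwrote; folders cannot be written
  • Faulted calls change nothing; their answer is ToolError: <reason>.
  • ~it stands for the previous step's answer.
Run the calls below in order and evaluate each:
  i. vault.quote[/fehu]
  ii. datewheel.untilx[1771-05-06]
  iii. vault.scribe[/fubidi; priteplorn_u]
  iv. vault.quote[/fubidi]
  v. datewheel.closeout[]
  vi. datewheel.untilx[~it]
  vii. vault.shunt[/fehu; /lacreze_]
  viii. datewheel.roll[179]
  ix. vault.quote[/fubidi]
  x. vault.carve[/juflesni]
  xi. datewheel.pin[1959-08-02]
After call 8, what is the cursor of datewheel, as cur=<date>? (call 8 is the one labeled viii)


Answer: cur=1771-11-26

Derivation:
Using quote passing p: /fehu, yielding flagrebro.
I use untilx passing d: 1771-05-06: 1.
Next I call scribe passing p: /fubidi, c: priteplorn_u, which returns created.
I use quote passing p: /fubidi, and see priteplorn_u.
I run closeout, and observe 1771-05-31.
I use untilx passing d: ~it, yielding 0.
Invoking shunt passing s: /fehu, d: /lacreze_, — result: ok.
Calling roll passing n: 179, which returns 1771-11-26.
Invoking quote passing p: /fubidi, and see priteplorn_u.
Next I call carve passing p: /juflesni, and see ok.
Using pin passing d: 1959-08-02, yielding 1959-08-02.


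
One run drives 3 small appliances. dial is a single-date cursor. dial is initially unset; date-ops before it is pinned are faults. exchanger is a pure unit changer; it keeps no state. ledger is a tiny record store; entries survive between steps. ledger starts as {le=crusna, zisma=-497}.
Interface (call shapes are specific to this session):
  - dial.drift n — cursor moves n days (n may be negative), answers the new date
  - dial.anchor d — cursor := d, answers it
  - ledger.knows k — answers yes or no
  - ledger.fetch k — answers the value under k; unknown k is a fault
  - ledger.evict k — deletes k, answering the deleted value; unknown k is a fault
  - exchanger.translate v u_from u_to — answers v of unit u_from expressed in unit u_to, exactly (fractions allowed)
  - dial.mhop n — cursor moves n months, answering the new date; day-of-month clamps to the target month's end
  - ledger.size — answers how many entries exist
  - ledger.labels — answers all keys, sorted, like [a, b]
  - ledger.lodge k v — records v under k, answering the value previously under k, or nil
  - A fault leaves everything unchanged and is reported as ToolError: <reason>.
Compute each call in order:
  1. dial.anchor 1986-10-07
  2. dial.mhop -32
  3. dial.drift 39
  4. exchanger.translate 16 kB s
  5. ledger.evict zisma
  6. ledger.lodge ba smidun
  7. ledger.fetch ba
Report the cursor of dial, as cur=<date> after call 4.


Answer: cur=1984-03-17

Derivation:
Step: dial.anchor[1986-10-07]
Result: 1986-10-07
Step: dial.mhop[-32]
Result: 1984-02-07
Step: dial.drift[39]
Result: 1984-03-17
Step: exchanger.translate[16; kB; s]
Result: ToolError: incompatible units
Step: ledger.evict[zisma]
Result: -497
Step: ledger.lodge[ba; smidun]
Result: nil
Step: ledger.fetch[ba]
Result: smidun


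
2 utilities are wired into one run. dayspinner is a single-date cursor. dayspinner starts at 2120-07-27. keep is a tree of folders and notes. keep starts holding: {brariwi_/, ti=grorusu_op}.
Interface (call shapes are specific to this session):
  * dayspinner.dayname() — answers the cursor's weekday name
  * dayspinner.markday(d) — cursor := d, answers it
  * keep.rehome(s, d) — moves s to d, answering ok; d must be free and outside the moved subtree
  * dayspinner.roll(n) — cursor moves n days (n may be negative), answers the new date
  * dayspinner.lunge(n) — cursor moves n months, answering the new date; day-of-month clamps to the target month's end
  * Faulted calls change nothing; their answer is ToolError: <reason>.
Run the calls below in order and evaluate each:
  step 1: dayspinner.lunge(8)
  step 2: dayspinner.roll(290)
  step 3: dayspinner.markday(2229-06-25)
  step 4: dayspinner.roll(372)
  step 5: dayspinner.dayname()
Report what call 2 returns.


==> lunge(8)
<== 2121-03-27
==> roll(290)
<== 2122-01-11
==> markday(2229-06-25)
<== 2229-06-25
==> roll(372)
<== 2230-07-02
==> dayname()
<== Friday

Answer: 2122-01-11


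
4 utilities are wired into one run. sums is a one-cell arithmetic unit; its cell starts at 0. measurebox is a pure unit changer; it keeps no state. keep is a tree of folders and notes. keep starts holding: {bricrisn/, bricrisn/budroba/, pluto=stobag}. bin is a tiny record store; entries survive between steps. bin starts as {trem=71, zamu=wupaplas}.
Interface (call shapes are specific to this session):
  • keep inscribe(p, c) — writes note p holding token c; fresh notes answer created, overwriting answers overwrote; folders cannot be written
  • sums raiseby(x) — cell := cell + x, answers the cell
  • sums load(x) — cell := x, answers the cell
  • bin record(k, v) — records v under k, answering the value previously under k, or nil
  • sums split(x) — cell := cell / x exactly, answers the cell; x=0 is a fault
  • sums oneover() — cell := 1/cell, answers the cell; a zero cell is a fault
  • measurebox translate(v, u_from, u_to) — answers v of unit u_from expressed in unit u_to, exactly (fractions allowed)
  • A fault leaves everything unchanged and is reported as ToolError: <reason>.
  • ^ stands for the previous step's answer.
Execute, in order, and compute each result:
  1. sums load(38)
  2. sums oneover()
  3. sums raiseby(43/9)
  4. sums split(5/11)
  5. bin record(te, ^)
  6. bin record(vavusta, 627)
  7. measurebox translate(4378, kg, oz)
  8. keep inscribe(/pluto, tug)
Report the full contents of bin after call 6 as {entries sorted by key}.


-- sums load(x: 38) : 38
-- sums oneover() : 1/38
-- sums raiseby(x: 43/9) : 1643/342
-- sums split(x: 5/11) : 18073/1710
-- bin record(k: te, v: ^) : nil
-- bin record(k: vavusta, v: 627) : nil
-- measurebox translate(v: 4378, u_from: kg, u_to: oz) : 636800000000/4123567
-- keep inscribe(p: /pluto, c: tug) : overwrote

Answer: {te=18073/1710, trem=71, vavusta=627, zamu=wupaplas}


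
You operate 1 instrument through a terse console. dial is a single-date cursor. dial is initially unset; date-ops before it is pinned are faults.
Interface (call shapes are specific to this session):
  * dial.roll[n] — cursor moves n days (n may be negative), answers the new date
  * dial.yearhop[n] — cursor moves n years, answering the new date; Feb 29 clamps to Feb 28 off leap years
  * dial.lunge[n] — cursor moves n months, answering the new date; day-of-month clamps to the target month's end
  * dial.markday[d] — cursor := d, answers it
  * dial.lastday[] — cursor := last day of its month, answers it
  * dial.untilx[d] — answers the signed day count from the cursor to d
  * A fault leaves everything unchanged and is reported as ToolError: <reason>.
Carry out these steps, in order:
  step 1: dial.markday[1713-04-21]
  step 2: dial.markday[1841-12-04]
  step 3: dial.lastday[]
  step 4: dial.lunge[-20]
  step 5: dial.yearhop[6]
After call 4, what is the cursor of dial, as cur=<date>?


Answer: cur=1840-04-30

Derivation:
% 1. dial.markday(d: 1713-04-21) ~> 1713-04-21
% 2. dial.markday(d: 1841-12-04) ~> 1841-12-04
% 3. dial.lastday() ~> 1841-12-31
% 4. dial.lunge(n: -20) ~> 1840-04-30
% 5. dial.yearhop(n: 6) ~> 1846-04-30


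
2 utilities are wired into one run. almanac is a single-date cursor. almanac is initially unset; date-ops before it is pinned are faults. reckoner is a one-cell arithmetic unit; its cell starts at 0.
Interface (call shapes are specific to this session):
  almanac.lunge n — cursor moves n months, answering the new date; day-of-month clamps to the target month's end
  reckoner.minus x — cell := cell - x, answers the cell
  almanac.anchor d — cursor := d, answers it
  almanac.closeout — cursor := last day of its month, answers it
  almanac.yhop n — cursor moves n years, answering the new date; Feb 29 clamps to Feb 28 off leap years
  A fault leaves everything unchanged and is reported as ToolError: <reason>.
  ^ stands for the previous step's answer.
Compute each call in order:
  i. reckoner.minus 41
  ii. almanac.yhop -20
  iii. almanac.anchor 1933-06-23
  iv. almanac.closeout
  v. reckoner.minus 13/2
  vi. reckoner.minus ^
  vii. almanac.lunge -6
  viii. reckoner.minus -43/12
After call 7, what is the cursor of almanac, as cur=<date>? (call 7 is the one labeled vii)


>>> reckoner.minus x=41
  -41
>>> almanac.yhop n=-20
  ToolError: no date set
>>> almanac.anchor d=1933-06-23
  1933-06-23
>>> almanac.closeout
  1933-06-30
>>> reckoner.minus x=13/2
  -95/2
>>> reckoner.minus x=^
  0
>>> almanac.lunge n=-6
  1932-12-30
>>> reckoner.minus x=-43/12
  43/12

Answer: cur=1932-12-30


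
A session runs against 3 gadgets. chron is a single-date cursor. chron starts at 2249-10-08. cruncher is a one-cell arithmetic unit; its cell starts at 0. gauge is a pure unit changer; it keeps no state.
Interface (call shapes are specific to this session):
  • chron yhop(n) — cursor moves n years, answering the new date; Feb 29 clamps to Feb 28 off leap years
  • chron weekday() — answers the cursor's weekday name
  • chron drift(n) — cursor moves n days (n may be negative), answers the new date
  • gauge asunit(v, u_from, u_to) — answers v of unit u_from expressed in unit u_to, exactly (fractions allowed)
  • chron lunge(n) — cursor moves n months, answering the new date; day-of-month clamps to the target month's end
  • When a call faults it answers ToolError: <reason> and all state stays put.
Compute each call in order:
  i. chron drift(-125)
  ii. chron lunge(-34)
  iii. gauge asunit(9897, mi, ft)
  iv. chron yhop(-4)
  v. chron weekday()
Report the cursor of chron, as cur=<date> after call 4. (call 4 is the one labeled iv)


Answer: cur=2242-08-05

Derivation:
I invoke chron drift passing n='-125', giving 2249-06-05.
Calling chron lunge passing n='-34', and see 2246-08-05.
I run gauge asunit passing v='9897', u_from='mi', u_to='ft', giving 52256160.
Using chron yhop passing n='-4', → 2242-08-05.
I invoke chron weekday, and get Friday.


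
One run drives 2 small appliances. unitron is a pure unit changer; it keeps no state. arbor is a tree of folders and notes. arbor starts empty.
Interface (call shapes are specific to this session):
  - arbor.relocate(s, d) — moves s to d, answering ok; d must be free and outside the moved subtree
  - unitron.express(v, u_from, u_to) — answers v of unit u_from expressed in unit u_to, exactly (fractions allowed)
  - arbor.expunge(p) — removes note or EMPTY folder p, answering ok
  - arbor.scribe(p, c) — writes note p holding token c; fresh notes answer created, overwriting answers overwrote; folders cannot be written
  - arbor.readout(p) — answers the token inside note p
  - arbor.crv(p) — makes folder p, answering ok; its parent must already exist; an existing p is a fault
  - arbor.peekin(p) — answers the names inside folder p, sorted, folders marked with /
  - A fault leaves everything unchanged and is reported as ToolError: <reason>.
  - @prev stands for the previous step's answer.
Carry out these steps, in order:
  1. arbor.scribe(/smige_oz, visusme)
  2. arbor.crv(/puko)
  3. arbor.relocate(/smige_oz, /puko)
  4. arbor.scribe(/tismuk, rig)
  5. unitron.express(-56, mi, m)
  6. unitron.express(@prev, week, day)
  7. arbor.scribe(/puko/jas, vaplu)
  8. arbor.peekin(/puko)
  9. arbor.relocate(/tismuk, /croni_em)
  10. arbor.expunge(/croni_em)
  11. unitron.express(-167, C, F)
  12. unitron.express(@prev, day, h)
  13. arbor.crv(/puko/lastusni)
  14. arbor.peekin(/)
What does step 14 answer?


-- 1. arbor.scribe(p='/smige_oz', c='visusme') => created
-- 2. arbor.crv(p='/puko') => ok
-- 3. arbor.relocate(s='/smige_oz', d='/puko') => ToolError: exists
-- 4. arbor.scribe(p='/tismuk', c='rig') => created
-- 5. unitron.express(v='-56', u_from='mi', u_to='m') => -11265408/125
-- 6. unitron.express(v='@prev', u_from='week', u_to='day') => -78857856/125
-- 7. arbor.scribe(p='/puko/jas', c='vaplu') => created
-- 8. arbor.peekin(p='/puko') => [jas]
-- 9. arbor.relocate(s='/tismuk', d='/croni_em') => ok
-- 10. arbor.expunge(p='/croni_em') => ok
-- 11. unitron.express(v='-167', u_from='C', u_to='F') => -1343/5
-- 12. unitron.express(v='@prev', u_from='day', u_to='h') => -32232/5
-- 13. arbor.crv(p='/puko/lastusni') => ok
-- 14. arbor.peekin(p='/') => [puko/, smige_oz]

Answer: [puko/, smige_oz]


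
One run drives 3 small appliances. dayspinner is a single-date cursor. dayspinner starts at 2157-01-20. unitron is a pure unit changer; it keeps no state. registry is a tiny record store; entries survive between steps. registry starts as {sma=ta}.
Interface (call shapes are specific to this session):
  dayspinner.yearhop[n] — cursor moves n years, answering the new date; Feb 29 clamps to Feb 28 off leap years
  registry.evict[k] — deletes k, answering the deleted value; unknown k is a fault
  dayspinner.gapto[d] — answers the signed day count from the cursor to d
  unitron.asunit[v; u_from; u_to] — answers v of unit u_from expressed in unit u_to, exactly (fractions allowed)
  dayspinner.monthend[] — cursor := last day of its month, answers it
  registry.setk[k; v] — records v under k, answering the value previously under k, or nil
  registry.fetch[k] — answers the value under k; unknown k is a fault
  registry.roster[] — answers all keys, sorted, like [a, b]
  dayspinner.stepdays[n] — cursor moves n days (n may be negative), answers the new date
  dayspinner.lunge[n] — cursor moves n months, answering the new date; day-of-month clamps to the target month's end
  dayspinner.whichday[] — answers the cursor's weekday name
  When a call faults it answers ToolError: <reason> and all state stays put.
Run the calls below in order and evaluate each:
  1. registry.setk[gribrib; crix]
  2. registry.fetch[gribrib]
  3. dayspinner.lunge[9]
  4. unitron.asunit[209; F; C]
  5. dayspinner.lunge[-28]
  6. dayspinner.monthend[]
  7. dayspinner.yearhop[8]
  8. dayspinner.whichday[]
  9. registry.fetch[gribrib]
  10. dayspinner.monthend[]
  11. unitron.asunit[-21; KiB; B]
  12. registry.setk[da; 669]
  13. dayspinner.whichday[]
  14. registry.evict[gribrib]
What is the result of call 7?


% 1. setk(k: gribrib, v: crix) -> nil
% 2. fetch(k: gribrib) -> crix
% 3. lunge(n: 9) -> 2157-10-20
% 4. asunit(v: 209, u_from: F, u_to: C) -> 295/3
% 5. lunge(n: -28) -> 2155-06-20
% 6. monthend() -> 2155-06-30
% 7. yearhop(n: 8) -> 2163-06-30
% 8. whichday() -> Thursday
% 9. fetch(k: gribrib) -> crix
% 10. monthend() -> 2163-06-30
% 11. asunit(v: -21, u_from: KiB, u_to: B) -> -21504
% 12. setk(k: da, v: 669) -> nil
% 13. whichday() -> Thursday
% 14. evict(k: gribrib) -> crix

Answer: 2163-06-30


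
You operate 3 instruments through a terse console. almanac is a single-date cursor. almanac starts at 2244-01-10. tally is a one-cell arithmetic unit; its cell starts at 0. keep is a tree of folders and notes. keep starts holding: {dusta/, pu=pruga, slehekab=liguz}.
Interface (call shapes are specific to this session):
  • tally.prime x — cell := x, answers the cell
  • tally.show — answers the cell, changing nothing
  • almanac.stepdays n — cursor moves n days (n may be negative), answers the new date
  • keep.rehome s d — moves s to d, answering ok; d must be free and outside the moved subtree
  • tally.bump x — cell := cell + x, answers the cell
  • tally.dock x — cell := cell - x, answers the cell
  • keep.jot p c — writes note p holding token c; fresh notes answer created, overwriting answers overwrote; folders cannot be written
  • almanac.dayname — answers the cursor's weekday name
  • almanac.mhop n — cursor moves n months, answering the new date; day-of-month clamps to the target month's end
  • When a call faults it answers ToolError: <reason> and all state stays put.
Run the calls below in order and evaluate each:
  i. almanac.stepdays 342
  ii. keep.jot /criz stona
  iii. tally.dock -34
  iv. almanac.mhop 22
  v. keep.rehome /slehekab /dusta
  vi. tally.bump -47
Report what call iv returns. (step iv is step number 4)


Answer: 2246-10-17

Derivation:
;; almanac.stepdays(342) ~> 2244-12-17
;; keep.jot(/criz, stona) ~> created
;; tally.dock(-34) ~> 34
;; almanac.mhop(22) ~> 2246-10-17
;; keep.rehome(/slehekab, /dusta) ~> ToolError: exists
;; tally.bump(-47) ~> -13


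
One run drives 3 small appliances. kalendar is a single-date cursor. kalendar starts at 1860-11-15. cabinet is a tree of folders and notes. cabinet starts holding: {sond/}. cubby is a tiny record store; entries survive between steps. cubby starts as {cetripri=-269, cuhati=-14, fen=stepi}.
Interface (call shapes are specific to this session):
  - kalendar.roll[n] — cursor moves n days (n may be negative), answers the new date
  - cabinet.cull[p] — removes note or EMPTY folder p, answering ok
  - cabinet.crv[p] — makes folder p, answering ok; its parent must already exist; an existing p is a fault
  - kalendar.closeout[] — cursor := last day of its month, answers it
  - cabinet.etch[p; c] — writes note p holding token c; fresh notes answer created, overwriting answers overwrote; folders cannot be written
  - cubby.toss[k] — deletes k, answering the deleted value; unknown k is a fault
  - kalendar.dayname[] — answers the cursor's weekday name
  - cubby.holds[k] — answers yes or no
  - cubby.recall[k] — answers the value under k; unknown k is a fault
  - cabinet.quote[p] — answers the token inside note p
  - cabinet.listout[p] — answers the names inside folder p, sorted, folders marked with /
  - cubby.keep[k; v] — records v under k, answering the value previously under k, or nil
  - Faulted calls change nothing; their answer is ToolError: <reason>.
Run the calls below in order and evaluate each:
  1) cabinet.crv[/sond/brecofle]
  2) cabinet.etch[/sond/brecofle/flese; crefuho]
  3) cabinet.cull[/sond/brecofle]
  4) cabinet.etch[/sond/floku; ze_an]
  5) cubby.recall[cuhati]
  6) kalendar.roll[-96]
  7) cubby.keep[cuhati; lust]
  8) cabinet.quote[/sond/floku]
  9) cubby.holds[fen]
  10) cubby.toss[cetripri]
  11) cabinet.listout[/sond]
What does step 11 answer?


Answer: [brecofle/, floku]

Derivation:
Invoking cabinet.crv with p='/sond/brecofle': ok.
Then cabinet.etch with p='/sond/brecofle/flese', c='crefuho', yielding created.
Now I run cabinet.cull with p='/sond/brecofle', and observe ToolError: not empty.
I invoke cabinet.etch with p='/sond/floku', c='ze_an', which returns created.
Next I call cubby.recall with k='cuhati', and see -14.
I try kalendar.roll with n='-96', and observe 1860-08-11.
I call cubby.keep with k='cuhati', v='lust': -14.
Calling cabinet.quote with p='/sond/floku', → ze_an.
I run cubby.holds with k='fen', which returns yes.
I invoke cubby.toss with k='cetripri', giving -269.
I call cabinet.listout with p='/sond': [brecofle/, floku].


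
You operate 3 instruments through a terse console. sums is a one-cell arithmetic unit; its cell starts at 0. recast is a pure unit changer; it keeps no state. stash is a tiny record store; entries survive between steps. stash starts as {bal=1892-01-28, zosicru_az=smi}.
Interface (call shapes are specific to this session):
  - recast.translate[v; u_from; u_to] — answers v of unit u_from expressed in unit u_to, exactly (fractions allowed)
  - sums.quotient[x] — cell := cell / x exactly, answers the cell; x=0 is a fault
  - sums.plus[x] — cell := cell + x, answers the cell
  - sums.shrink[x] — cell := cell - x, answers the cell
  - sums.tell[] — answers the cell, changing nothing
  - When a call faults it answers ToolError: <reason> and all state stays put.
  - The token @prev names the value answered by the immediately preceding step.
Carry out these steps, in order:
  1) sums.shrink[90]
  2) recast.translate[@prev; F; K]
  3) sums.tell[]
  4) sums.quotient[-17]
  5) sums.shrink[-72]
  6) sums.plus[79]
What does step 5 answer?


Step: sums.shrink[90]
Result: -90
Step: recast.translate[@prev; F; K]
Result: 36967/180
Step: sums.tell[]
Result: -90
Step: sums.quotient[-17]
Result: 90/17
Step: sums.shrink[-72]
Result: 1314/17
Step: sums.plus[79]
Result: 2657/17

Answer: 1314/17


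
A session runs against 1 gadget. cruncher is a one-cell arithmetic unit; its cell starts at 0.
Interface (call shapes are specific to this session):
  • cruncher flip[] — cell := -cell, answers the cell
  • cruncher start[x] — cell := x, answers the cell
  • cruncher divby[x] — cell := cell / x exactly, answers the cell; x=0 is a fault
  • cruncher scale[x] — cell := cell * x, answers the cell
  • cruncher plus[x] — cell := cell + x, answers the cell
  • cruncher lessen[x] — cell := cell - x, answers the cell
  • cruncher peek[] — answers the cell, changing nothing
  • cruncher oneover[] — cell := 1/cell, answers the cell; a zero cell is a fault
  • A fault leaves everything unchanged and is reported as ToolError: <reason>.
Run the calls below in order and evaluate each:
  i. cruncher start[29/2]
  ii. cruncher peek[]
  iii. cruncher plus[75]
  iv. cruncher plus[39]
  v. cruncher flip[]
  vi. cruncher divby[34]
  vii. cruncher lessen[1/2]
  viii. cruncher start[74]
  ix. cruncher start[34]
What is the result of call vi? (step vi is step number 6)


Answer: -257/68

Derivation:
Invoking cruncher start using x: 29/2, → 29/2.
I invoke cruncher peek(), — result: 29/2.
I run cruncher plus using x: 75, and see 179/2.
I invoke cruncher plus using x: 39, and get 257/2.
Invoking cruncher flip(), — result: -257/2.
I call cruncher divby using x: 34, giving -257/68.
Invoking cruncher lessen using x: 1/2, — result: -291/68.
I call cruncher start using x: 74, which returns 74.
Then cruncher start using x: 34, yielding 34.


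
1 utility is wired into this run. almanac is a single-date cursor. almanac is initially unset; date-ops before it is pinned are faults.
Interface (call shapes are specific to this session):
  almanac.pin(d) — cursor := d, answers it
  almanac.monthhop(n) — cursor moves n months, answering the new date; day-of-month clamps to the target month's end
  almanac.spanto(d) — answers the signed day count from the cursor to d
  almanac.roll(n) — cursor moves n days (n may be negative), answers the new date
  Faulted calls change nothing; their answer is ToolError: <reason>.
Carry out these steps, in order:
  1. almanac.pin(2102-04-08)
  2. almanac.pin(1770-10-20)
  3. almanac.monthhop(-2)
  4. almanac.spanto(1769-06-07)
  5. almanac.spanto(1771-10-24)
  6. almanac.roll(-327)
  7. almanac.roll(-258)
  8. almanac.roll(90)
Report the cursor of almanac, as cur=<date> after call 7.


% pin 2102-04-08
= 2102-04-08
% pin 1770-10-20
= 1770-10-20
% monthhop -2
= 1770-08-20
% spanto 1769-06-07
= -439
% spanto 1771-10-24
= 430
% roll -327
= 1769-09-27
% roll -258
= 1769-01-12
% roll 90
= 1769-04-12

Answer: cur=1769-01-12


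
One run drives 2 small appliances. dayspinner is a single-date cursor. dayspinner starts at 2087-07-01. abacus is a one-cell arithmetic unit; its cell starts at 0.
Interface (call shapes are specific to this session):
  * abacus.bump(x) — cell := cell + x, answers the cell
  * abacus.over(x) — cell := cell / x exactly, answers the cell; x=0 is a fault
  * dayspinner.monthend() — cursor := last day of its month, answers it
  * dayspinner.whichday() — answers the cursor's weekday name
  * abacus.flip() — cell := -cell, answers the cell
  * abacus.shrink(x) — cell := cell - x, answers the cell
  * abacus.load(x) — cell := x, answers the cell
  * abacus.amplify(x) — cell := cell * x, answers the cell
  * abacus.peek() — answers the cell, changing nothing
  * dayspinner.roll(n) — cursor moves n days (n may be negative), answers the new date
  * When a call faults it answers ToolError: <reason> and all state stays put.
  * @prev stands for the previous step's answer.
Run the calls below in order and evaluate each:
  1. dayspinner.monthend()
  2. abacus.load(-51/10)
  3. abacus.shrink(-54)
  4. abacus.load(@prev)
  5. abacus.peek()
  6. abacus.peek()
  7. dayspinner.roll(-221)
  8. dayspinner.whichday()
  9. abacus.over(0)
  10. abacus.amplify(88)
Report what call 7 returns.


Answer: 2086-12-22

Derivation:
% dayspinner.monthend() => 2087-07-31
% abacus.load(-51/10) => -51/10
% abacus.shrink(-54) => 489/10
% abacus.load(@prev) => 489/10
% abacus.peek() => 489/10
% abacus.peek() => 489/10
% dayspinner.roll(-221) => 2086-12-22
% dayspinner.whichday() => Sunday
% abacus.over(0) => ToolError: division by zero
% abacus.amplify(88) => 21516/5


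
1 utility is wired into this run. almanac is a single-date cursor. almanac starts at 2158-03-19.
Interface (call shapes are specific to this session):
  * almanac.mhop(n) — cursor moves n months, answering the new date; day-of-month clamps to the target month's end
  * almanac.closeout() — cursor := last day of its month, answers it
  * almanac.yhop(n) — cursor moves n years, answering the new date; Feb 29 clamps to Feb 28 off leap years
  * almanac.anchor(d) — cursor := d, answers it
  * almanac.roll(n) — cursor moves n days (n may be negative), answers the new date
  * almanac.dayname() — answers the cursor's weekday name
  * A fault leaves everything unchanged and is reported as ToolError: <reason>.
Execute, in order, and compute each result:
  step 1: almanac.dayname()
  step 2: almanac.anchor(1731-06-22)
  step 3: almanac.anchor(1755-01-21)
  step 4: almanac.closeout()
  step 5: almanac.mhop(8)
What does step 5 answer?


Answer: 1755-09-30

Derivation:
·→ almanac.dayname()
·← Sunday
·→ almanac.anchor(d=1731-06-22)
·← 1731-06-22
·→ almanac.anchor(d=1755-01-21)
·← 1755-01-21
·→ almanac.closeout()
·← 1755-01-31
·→ almanac.mhop(n=8)
·← 1755-09-30


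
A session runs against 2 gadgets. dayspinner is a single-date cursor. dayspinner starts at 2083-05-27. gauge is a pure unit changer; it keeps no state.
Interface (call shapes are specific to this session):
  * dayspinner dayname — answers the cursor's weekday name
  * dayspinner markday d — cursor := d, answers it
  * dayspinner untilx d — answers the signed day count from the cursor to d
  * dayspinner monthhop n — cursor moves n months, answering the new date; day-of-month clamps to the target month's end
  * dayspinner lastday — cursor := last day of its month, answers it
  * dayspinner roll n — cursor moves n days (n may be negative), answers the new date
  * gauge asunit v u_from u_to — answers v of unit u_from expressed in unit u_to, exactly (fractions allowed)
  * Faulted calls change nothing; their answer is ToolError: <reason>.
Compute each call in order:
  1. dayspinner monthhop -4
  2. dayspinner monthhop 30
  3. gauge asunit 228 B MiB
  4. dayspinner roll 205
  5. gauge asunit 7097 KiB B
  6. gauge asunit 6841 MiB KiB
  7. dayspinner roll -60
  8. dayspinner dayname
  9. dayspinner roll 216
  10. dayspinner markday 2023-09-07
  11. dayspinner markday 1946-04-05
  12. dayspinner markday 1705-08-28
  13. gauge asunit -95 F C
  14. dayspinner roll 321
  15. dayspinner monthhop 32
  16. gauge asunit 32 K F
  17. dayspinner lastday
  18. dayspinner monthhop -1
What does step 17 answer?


Answer: 1709-03-31

Derivation:
Next I call dayspinner monthhop with n→-4, and see 2083-01-27.
I call dayspinner monthhop with n→30, yielding 2085-07-27.
I run gauge asunit with v→228, u_from→B, u_to→MiB, giving 57/262144.
I invoke dayspinner roll with n→205, → 2086-02-17.
Calling gauge asunit with v→7097, u_from→KiB, u_to→B, which returns 7267328.
I try gauge asunit with v→6841, u_from→MiB, u_to→KiB, — result: 7005184.
Then dayspinner roll with n→-60, — result: 2085-12-19.
Now I run dayspinner dayname, → Wednesday.
Using dayspinner roll with n→216, which returns 2086-07-23.
Then dayspinner markday with d→2023-09-07, — result: 2023-09-07.
Invoking dayspinner markday with d→1946-04-05, — result: 1946-04-05.
Using dayspinner markday with d→1705-08-28, yielding 1705-08-28.
Using gauge asunit with v→-95, u_from→F, u_to→C, giving -635/9.
Using dayspinner roll with n→321, → 1706-07-15.
Invoking dayspinner monthhop with n→32, → 1709-03-15.
I run gauge asunit with v→32, u_from→K, u_to→F, and get -40207/100.
I invoke dayspinner lastday(), and get 1709-03-31.
Then dayspinner monthhop with n→-1, and observe 1709-02-28.


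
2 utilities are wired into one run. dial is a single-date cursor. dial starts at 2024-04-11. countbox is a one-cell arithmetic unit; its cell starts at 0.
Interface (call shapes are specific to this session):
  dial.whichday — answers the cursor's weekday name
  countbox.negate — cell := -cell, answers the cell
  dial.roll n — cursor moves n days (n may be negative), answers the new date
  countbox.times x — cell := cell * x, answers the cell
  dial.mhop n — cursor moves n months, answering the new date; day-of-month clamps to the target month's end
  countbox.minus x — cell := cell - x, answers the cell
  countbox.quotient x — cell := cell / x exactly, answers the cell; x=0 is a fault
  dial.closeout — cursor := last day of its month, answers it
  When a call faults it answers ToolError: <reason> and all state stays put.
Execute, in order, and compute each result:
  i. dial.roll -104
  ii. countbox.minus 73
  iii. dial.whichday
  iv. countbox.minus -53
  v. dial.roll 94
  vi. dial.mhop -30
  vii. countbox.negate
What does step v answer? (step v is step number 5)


Answer: 2024-04-01

Derivation:
I try dial.roll on n→-104, yielding 2023-12-29.
I run countbox.minus on x→73, which returns -73.
Next I call dial.whichday, and get Friday.
Invoking countbox.minus on x→-53, — result: -20.
Next I call dial.roll on n→94, giving 2024-04-01.
Then dial.mhop on n→-30, → 2021-10-01.
I call countbox.negate(), — result: 20.


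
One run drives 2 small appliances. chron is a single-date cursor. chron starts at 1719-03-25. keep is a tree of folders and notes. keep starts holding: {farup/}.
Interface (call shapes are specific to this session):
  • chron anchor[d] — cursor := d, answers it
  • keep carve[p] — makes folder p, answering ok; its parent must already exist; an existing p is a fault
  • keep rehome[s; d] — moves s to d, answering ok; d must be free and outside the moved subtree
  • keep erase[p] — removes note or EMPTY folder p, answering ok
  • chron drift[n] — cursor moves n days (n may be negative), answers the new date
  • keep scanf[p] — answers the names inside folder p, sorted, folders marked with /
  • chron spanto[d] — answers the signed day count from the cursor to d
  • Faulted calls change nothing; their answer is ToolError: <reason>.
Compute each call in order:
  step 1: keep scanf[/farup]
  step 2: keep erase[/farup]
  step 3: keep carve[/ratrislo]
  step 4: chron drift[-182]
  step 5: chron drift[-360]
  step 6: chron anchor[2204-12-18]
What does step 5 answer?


Answer: 1717-09-29

Derivation:
-- keep scanf(p: /farup) : []
-- keep erase(p: /farup) : ok
-- keep carve(p: /ratrislo) : ok
-- chron drift(n: -182) : 1718-09-24
-- chron drift(n: -360) : 1717-09-29
-- chron anchor(d: 2204-12-18) : 2204-12-18


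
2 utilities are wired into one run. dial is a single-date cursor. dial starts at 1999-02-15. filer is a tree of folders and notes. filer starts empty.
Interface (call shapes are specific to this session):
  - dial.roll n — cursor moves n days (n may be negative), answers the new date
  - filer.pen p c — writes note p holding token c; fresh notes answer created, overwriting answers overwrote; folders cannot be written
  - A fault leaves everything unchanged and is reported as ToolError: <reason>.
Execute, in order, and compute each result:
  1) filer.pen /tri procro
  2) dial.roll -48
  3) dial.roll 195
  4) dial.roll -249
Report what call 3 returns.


Answer: 1999-07-12

Derivation:
I use filer.pen on p→/tri, c→procro, → created.
I invoke dial.roll on n→-48, which returns 1998-12-29.
I use dial.roll on n→195, and see 1999-07-12.
Then dial.roll on n→-249: 1998-11-05.


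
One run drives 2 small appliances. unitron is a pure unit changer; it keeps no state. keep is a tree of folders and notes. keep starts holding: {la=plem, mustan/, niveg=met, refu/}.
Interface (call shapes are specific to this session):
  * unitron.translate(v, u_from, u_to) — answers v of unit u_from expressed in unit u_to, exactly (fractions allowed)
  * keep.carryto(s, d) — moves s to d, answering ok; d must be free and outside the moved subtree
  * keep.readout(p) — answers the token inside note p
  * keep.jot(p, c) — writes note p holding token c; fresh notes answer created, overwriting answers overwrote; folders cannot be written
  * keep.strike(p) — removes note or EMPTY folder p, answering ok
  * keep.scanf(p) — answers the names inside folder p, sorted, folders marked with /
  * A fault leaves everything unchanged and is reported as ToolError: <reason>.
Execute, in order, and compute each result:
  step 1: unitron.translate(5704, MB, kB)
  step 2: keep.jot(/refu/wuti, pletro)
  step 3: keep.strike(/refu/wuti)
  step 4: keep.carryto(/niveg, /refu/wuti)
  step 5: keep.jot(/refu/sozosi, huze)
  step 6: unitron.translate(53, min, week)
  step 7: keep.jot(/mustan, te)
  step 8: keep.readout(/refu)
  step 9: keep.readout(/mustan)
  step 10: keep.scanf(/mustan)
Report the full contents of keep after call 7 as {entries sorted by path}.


CALL unitron.translate[v: 5704; u_from: MB; u_to: kB]
RET  5704000
CALL keep.jot[p: /refu/wuti; c: pletro]
RET  created
CALL keep.strike[p: /refu/wuti]
RET  ok
CALL keep.carryto[s: /niveg; d: /refu/wuti]
RET  ok
CALL keep.jot[p: /refu/sozosi; c: huze]
RET  created
CALL unitron.translate[v: 53; u_from: min; u_to: week]
RET  53/10080
CALL keep.jot[p: /mustan; c: te]
RET  ToolError: is a directory
CALL keep.readout[p: /refu]
RET  ToolError: is a directory
CALL keep.readout[p: /mustan]
RET  ToolError: is a directory
CALL keep.scanf[p: /mustan]
RET  []

Answer: {la=plem, mustan/, refu/, refu/sozosi=huze, refu/wuti=met}
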